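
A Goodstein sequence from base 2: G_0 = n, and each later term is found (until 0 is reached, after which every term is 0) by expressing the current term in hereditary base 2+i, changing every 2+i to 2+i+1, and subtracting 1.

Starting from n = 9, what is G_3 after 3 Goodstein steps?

9 —HB2→ 2^(2 + 1) + 1 —bump→ 3^(3 + 1) + 1 = 82 —(−1)→ 81
81 —HB3→ 3^(3 + 1) —bump→ 4^(4 + 1) = 1024 —(−1)→ 1023
1023 —HB4→ 3·4^4 + 3·4^3 + 3·4^2 + 3·4 + 3 —bump→ 3·5^5 + 3·5^3 + 3·5^2 + 3·5 + 3 = 9843 —(−1)→ 9842

9842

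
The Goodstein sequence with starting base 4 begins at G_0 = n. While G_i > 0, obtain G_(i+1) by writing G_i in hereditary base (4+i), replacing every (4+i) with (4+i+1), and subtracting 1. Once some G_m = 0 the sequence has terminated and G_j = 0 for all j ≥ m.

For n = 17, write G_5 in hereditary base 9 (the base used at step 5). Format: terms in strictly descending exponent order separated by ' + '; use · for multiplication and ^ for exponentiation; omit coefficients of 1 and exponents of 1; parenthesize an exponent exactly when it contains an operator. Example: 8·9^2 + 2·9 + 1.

5·9 + 2

G_0=17  [base 4] 4^2 + 1  →[4↦5]→  5^2 + 1 = 26  −1 ⇒ G_1=25
G_1=25  [base 5] 5^2  →[5↦6]→  6^2 = 36  −1 ⇒ G_2=35
G_2=35  [base 6] 5·6 + 5  →[6↦7]→  5·7 + 5 = 40  −1 ⇒ G_3=39
G_3=39  [base 7] 5·7 + 4  →[7↦8]→  5·8 + 4 = 44  −1 ⇒ G_4=43
G_4=43  [base 8] 5·8 + 3  →[8↦9]→  5·9 + 3 = 48  −1 ⇒ G_5=47
G_5=47  [base 9] 5·9 + 2  →[9↦10]→  5·10 + 2 = 52  −1 ⇒ G_6=51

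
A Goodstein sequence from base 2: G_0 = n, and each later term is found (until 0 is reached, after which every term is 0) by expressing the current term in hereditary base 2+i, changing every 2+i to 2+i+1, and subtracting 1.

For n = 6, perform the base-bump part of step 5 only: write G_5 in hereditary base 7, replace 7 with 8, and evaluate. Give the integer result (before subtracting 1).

(0) 6|_2 = 2^2 + 2 ↦ 3^3 + 3|_3 = 30 ⇒ 29
(1) 29|_3 = 3^3 + 2 ↦ 4^4 + 2|_4 = 258 ⇒ 257
(2) 257|_4 = 4^4 + 1 ↦ 5^5 + 1|_5 = 3126 ⇒ 3125
(3) 3125|_5 = 5^5 ↦ 6^6|_6 = 46656 ⇒ 46655
(4) 46655|_6 = 5·6^5 + 5·6^4 + 5·6^3 + 5·6^2 + 5·6 + 5 ↦ 5·7^5 + 5·7^4 + 5·7^3 + 5·7^2 + 5·7 + 5|_7 = 98040 ⇒ 98039

187244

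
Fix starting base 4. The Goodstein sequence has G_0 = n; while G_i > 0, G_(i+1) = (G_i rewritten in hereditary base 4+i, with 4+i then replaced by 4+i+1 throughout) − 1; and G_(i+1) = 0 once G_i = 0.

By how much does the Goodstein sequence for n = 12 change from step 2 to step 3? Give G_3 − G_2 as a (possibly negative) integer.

1

(0) 12|_4 = 3·4 ↦ 3·5|_5 = 15 ⇒ 14
(1) 14|_5 = 2·5 + 4 ↦ 2·6 + 4|_6 = 16 ⇒ 15
(2) 15|_6 = 2·6 + 3 ↦ 2·7 + 3|_7 = 17 ⇒ 16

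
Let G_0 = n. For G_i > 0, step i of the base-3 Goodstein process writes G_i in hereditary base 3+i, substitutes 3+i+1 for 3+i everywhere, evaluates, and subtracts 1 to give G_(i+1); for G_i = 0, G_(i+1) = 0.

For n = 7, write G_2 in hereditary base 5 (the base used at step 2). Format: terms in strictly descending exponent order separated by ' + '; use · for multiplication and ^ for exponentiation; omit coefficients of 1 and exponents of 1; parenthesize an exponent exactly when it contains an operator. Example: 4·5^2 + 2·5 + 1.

5 + 4

i=0: 7 = 2·3 + 1 (b=3); 3→4: 2·4 + 1 = 9; 9−1 = 8
i=1: 8 = 2·4 (b=4); 4→5: 2·5 = 10; 10−1 = 9
i=2: 9 = 5 + 4 (b=5); 5→6: 6 + 4 = 10; 10−1 = 9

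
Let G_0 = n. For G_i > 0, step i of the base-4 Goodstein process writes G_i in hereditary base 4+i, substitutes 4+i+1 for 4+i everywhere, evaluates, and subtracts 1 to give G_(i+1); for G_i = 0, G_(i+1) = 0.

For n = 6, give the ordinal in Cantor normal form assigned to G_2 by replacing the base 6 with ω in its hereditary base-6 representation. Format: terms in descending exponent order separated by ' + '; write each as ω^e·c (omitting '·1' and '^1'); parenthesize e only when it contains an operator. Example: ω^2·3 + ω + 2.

ω

step 0: 6 = 4 + 2; sub 5 for 4: 5 + 2; = 7; G_1 = 7−1 = 6
step 1: 6 = 5 + 1; sub 6 for 5: 6 + 1; = 7; G_2 = 7−1 = 6
step 2: 6 = 6; sub 7 for 6: 7; = 7; G_3 = 7−1 = 6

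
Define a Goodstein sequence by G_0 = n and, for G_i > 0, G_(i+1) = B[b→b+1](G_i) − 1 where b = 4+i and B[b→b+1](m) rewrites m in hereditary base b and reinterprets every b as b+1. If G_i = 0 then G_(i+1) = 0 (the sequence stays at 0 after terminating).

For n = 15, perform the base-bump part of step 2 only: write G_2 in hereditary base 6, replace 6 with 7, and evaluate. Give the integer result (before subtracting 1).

G_0 = 15. HB_4(15) = 3·4 + 3. Bump = 18. G_1 = 17.
G_1 = 17. HB_5(17) = 3·5 + 2. Bump = 20. G_2 = 19.
G_2 = 19. HB_6(19) = 3·6 + 1. Bump = 22. G_3 = 21.

22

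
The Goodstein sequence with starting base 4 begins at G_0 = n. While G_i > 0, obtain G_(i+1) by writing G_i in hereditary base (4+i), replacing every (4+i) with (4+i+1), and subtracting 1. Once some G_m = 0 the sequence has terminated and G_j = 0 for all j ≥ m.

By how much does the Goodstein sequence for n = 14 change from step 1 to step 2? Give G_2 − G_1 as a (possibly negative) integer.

2

base 4: 14 = 3·4 + 2; at 5: 3·5 + 2 = 17; next = 16
base 5: 16 = 3·5 + 1; at 6: 3·6 + 1 = 19; next = 18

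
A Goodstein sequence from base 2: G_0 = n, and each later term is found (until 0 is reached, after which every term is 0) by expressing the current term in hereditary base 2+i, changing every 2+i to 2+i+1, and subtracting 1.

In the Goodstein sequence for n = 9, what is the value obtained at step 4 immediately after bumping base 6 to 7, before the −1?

2471827

base 2: 9 = 2^(2 + 1) + 1; at 3: 3^(3 + 1) + 1 = 82; next = 81
base 3: 81 = 3^(3 + 1); at 4: 4^(4 + 1) = 1024; next = 1023
base 4: 1023 = 3·4^4 + 3·4^3 + 3·4^2 + 3·4 + 3; at 5: 3·5^5 + 3·5^3 + 3·5^2 + 3·5 + 3 = 9843; next = 9842
base 5: 9842 = 3·5^5 + 3·5^3 + 3·5^2 + 3·5 + 2; at 6: 3·6^6 + 3·6^3 + 3·6^2 + 3·6 + 2 = 140744; next = 140743
base 6: 140743 = 3·6^6 + 3·6^3 + 3·6^2 + 3·6 + 1; at 7: 3·7^7 + 3·7^3 + 3·7^2 + 3·7 + 1 = 2471827; next = 2471826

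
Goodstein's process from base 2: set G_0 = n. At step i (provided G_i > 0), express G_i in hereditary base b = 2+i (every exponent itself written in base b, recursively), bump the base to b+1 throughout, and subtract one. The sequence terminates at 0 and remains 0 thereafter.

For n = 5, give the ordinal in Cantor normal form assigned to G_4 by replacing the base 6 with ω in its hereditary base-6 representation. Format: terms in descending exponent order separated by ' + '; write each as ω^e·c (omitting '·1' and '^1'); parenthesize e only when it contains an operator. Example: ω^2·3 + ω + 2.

ω^3·3 + ω^2·3 + ω·3 + 1

(0) 5|_2 = 2^2 + 1 ↦ 3^3 + 1|_3 = 28 ⇒ 27
(1) 27|_3 = 3^3 ↦ 4^4|_4 = 256 ⇒ 255
(2) 255|_4 = 3·4^3 + 3·4^2 + 3·4 + 3 ↦ 3·5^3 + 3·5^2 + 3·5 + 3|_5 = 468 ⇒ 467
(3) 467|_5 = 3·5^3 + 3·5^2 + 3·5 + 2 ↦ 3·6^3 + 3·6^2 + 3·6 + 2|_6 = 776 ⇒ 775
(4) 775|_6 = 3·6^3 + 3·6^2 + 3·6 + 1 ↦ 3·7^3 + 3·7^2 + 3·7 + 1|_7 = 1198 ⇒ 1197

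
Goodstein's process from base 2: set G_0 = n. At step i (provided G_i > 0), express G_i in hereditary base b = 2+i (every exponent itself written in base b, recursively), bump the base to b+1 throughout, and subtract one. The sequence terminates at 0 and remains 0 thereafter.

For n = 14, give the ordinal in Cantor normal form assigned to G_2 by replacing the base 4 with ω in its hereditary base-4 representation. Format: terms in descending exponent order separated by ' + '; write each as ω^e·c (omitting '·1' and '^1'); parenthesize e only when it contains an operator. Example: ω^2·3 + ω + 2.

step 0: 14 = 2^(2 + 1) + 2^2 + 2; sub 3 for 2: 3^(3 + 1) + 3^3 + 3; = 111; G_1 = 111−1 = 110
step 1: 110 = 3^(3 + 1) + 3^3 + 2; sub 4 for 3: 4^(4 + 1) + 4^4 + 2; = 1282; G_2 = 1282−1 = 1281

ω^(ω + 1) + ω^ω + 1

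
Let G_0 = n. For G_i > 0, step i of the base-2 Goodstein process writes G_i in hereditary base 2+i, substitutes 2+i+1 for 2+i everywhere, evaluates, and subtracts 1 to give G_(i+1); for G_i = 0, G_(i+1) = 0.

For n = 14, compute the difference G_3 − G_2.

14 —HB2→ 2^(2 + 1) + 2^2 + 2 —bump→ 3^(3 + 1) + 3^3 + 3 = 111 —(−1)→ 110
110 —HB3→ 3^(3 + 1) + 3^3 + 2 —bump→ 4^(4 + 1) + 4^4 + 2 = 1282 —(−1)→ 1281
1281 —HB4→ 4^(4 + 1) + 4^4 + 1 —bump→ 5^(5 + 1) + 5^5 + 1 = 18751 —(−1)→ 18750

17469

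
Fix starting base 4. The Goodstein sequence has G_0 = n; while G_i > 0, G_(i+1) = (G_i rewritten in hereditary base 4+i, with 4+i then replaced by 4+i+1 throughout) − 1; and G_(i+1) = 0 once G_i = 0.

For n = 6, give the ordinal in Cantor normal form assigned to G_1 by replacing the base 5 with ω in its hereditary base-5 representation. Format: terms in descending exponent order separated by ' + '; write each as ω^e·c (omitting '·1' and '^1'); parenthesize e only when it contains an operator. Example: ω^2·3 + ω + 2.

ω + 1

[0] 6 ≡ 4 + 2 (base 4). Lift 5: 7. −1: 6.
[1] 6 ≡ 5 + 1 (base 5). Lift 6: 7. −1: 6.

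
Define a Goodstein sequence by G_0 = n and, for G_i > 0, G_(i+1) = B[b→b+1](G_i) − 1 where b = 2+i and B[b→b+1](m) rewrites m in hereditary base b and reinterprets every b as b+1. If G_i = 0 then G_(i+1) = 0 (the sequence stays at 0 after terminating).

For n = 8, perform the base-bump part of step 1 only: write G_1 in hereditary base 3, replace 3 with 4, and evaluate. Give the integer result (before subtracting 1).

554

8 —HB2→ 2^(2 + 1) —bump→ 3^(3 + 1) = 81 —(−1)→ 80
80 —HB3→ 2·3^3 + 2·3^2 + 2·3 + 2 —bump→ 2·4^4 + 2·4^2 + 2·4 + 2 = 554 —(−1)→ 553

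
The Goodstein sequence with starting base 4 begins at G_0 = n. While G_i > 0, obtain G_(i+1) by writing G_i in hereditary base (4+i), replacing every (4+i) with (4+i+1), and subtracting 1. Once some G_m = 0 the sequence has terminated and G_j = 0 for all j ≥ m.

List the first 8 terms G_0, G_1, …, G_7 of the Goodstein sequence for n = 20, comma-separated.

20, 29, 39, 51, 65, 81, 99, 107

step 0: 20 = 4^2 + 4; sub 5 for 4: 5^2 + 5; = 30; G_1 = 30−1 = 29
step 1: 29 = 5^2 + 4; sub 6 for 5: 6^2 + 4; = 40; G_2 = 40−1 = 39
step 2: 39 = 6^2 + 3; sub 7 for 6: 7^2 + 3; = 52; G_3 = 52−1 = 51
step 3: 51 = 7^2 + 2; sub 8 for 7: 8^2 + 2; = 66; G_4 = 66−1 = 65
step 4: 65 = 8^2 + 1; sub 9 for 8: 9^2 + 1; = 82; G_5 = 82−1 = 81
step 5: 81 = 9^2; sub 10 for 9: 10^2; = 100; G_6 = 100−1 = 99
step 6: 99 = 9·10 + 9; sub 11 for 10: 9·11 + 9; = 108; G_7 = 108−1 = 107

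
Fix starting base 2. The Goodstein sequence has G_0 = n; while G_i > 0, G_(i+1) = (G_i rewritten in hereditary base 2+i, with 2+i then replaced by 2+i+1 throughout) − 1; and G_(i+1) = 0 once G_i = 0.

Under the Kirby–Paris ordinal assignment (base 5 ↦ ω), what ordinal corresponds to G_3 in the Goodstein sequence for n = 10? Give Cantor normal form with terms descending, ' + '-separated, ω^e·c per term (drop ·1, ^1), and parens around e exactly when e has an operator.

[0] 10 ≡ 2^(2 + 1) + 2 (base 2). Lift 3: 84. −1: 83.
[1] 83 ≡ 3^(3 + 1) + 2 (base 3). Lift 4: 1026. −1: 1025.
[2] 1025 ≡ 4^(4 + 1) + 1 (base 4). Lift 5: 15626. −1: 15625.
[3] 15625 ≡ 5^(5 + 1) (base 5). Lift 6: 279936. −1: 279935.

ω^(ω + 1)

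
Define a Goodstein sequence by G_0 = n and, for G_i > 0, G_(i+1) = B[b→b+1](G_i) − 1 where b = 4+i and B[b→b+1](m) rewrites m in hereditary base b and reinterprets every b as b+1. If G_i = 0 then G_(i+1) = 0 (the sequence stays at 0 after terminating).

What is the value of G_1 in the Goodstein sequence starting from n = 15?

15 —HB4→ 3·4 + 3 —bump→ 3·5 + 3 = 18 —(−1)→ 17
17 —HB5→ 3·5 + 2 —bump→ 3·6 + 2 = 20 —(−1)→ 19

17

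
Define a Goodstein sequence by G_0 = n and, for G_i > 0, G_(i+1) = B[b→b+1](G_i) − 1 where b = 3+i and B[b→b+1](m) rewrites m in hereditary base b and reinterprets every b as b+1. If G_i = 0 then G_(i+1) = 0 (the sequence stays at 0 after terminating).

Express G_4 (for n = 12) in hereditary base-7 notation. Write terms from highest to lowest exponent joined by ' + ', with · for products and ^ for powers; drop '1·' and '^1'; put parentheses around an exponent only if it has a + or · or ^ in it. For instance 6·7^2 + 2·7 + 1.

G_0 = 12. HB_3(12) = 3^2 + 3. Bump = 20. G_1 = 19.
G_1 = 19. HB_4(19) = 4^2 + 3. Bump = 28. G_2 = 27.
G_2 = 27. HB_5(27) = 5^2 + 2. Bump = 38. G_3 = 37.
G_3 = 37. HB_6(37) = 6^2 + 1. Bump = 50. G_4 = 49.
G_4 = 49. HB_7(49) = 7^2. Bump = 64. G_5 = 63.

7^2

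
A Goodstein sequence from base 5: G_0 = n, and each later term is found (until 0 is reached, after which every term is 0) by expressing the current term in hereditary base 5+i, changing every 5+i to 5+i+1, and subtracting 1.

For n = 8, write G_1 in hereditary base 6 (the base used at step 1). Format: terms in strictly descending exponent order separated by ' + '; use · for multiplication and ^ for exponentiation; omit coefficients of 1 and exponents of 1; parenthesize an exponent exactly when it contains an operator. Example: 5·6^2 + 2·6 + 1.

i=0: 8 = 5 + 3 (b=5); 5→6: 6 + 3 = 9; 9−1 = 8
i=1: 8 = 6 + 2 (b=6); 6→7: 7 + 2 = 9; 9−1 = 8

6 + 2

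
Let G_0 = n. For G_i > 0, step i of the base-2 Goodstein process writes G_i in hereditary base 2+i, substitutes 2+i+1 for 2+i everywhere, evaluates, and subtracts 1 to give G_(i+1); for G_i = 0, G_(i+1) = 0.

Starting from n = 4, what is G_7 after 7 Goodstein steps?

G_0 = 4. HB_2(4) = 2^2. Bump = 27. G_1 = 26.
G_1 = 26. HB_3(26) = 2·3^2 + 2·3 + 2. Bump = 42. G_2 = 41.
G_2 = 41. HB_4(41) = 2·4^2 + 2·4 + 1. Bump = 61. G_3 = 60.
G_3 = 60. HB_5(60) = 2·5^2 + 2·5. Bump = 84. G_4 = 83.
G_4 = 83. HB_6(83) = 2·6^2 + 6 + 5. Bump = 110. G_5 = 109.
G_5 = 109. HB_7(109) = 2·7^2 + 7 + 4. Bump = 140. G_6 = 139.
G_6 = 139. HB_8(139) = 2·8^2 + 8 + 3. Bump = 174. G_7 = 173.
G_7 = 173. HB_9(173) = 2·9^2 + 9 + 2. Bump = 212. G_8 = 211.

173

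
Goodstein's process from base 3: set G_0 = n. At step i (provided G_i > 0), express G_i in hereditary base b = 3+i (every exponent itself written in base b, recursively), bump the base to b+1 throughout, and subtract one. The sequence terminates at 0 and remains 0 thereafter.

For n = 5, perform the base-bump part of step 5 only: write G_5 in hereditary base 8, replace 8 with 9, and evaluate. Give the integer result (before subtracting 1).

3

G_0=5  [base 3] 3 + 2  →[3↦4]→  4 + 2 = 6  −1 ⇒ G_1=5
G_1=5  [base 4] 4 + 1  →[4↦5]→  5 + 1 = 6  −1 ⇒ G_2=5
G_2=5  [base 5] 5  →[5↦6]→  6 = 6  −1 ⇒ G_3=5
G_3=5  [base 6] 5  →[6↦7]→  5 = 5  −1 ⇒ G_4=4
G_4=4  [base 7] 4  →[7↦8]→  4 = 4  −1 ⇒ G_5=3
G_5=3  [base 8] 3  →[8↦9]→  3 = 3  −1 ⇒ G_6=2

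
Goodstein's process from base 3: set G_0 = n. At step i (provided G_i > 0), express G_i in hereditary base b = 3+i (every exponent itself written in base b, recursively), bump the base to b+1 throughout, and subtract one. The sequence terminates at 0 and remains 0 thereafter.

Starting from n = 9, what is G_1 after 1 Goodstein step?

15

i=0: 9 = 3^2 (b=3); 3→4: 4^2 = 16; 16−1 = 15
i=1: 15 = 3·4 + 3 (b=4); 4→5: 3·5 + 3 = 18; 18−1 = 17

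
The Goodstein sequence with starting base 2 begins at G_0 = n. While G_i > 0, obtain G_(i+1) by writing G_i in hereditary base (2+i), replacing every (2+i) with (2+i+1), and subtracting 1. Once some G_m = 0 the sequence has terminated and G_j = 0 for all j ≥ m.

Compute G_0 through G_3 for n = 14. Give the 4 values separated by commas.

base 2: 14 = 2^(2 + 1) + 2^2 + 2; at 3: 3^(3 + 1) + 3^3 + 3 = 111; next = 110
base 3: 110 = 3^(3 + 1) + 3^3 + 2; at 4: 4^(4 + 1) + 4^4 + 2 = 1282; next = 1281
base 4: 1281 = 4^(4 + 1) + 4^4 + 1; at 5: 5^(5 + 1) + 5^5 + 1 = 18751; next = 18750

14, 110, 1281, 18750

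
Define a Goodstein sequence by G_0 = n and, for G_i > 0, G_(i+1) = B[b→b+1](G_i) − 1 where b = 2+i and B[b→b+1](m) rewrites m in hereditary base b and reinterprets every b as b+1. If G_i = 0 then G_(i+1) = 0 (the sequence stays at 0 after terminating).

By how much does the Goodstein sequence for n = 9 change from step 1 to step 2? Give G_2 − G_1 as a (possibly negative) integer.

942

G_0 = 9. HB_2(9) = 2^(2 + 1) + 1. Bump = 82. G_1 = 81.
G_1 = 81. HB_3(81) = 3^(3 + 1). Bump = 1024. G_2 = 1023.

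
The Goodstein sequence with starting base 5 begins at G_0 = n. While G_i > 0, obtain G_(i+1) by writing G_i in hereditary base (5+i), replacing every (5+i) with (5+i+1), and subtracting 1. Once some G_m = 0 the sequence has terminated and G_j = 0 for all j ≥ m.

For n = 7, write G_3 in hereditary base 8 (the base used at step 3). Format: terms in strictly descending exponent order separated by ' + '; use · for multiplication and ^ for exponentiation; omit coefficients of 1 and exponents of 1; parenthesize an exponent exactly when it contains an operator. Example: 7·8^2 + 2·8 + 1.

(0) 7|_5 = 5 + 2 ↦ 6 + 2|_6 = 8 ⇒ 7
(1) 7|_6 = 6 + 1 ↦ 7 + 1|_7 = 8 ⇒ 7
(2) 7|_7 = 7 ↦ 8|_8 = 8 ⇒ 7
(3) 7|_8 = 7 ↦ 7|_9 = 7 ⇒ 6

7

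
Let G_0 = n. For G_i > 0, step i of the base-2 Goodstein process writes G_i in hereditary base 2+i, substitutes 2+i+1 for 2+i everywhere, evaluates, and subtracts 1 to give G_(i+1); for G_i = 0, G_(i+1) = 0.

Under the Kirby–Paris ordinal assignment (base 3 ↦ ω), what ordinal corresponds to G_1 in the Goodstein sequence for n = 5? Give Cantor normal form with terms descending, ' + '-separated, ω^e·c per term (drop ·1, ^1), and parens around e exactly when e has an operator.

ω^ω

base 2: 5 = 2^2 + 1; at 3: 3^3 + 1 = 28; next = 27
base 3: 27 = 3^3; at 4: 4^4 = 256; next = 255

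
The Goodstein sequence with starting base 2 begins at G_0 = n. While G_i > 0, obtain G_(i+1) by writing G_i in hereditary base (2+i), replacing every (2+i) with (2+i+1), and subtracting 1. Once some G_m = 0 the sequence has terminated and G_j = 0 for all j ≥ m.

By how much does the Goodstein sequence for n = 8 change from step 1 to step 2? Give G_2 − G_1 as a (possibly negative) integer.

G_0=8  [base 2] 2^(2 + 1)  →[2↦3]→  3^(3 + 1) = 81  −1 ⇒ G_1=80
G_1=80  [base 3] 2·3^3 + 2·3^2 + 2·3 + 2  →[3↦4]→  2·4^4 + 2·4^2 + 2·4 + 2 = 554  −1 ⇒ G_2=553

473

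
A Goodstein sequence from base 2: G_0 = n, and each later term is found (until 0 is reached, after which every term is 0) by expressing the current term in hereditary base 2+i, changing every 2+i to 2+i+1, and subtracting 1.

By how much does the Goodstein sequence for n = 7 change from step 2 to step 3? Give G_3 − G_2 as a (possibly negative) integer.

2868

G_0=7  [base 2] 2^2 + 2 + 1  →[2↦3]→  3^3 + 3 + 1 = 31  −1 ⇒ G_1=30
G_1=30  [base 3] 3^3 + 3  →[3↦4]→  4^4 + 4 = 260  −1 ⇒ G_2=259
G_2=259  [base 4] 4^4 + 3  →[4↦5]→  5^5 + 3 = 3128  −1 ⇒ G_3=3127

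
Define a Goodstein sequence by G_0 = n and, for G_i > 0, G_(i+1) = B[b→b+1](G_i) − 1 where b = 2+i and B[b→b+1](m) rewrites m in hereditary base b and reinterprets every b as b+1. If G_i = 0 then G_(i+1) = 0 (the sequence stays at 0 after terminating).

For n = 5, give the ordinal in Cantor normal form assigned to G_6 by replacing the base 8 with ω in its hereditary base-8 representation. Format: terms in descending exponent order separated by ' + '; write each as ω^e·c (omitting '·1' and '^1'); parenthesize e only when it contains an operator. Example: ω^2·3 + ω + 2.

G_0 = 5. HB_2(5) = 2^2 + 1. Bump = 28. G_1 = 27.
G_1 = 27. HB_3(27) = 3^3. Bump = 256. G_2 = 255.
G_2 = 255. HB_4(255) = 3·4^3 + 3·4^2 + 3·4 + 3. Bump = 468. G_3 = 467.
G_3 = 467. HB_5(467) = 3·5^3 + 3·5^2 + 3·5 + 2. Bump = 776. G_4 = 775.
G_4 = 775. HB_6(775) = 3·6^3 + 3·6^2 + 3·6 + 1. Bump = 1198. G_5 = 1197.
G_5 = 1197. HB_7(1197) = 3·7^3 + 3·7^2 + 3·7. Bump = 1752. G_6 = 1751.
G_6 = 1751. HB_8(1751) = 3·8^3 + 3·8^2 + 2·8 + 7. Bump = 2455. G_7 = 2454.

ω^3·3 + ω^2·3 + ω·2 + 7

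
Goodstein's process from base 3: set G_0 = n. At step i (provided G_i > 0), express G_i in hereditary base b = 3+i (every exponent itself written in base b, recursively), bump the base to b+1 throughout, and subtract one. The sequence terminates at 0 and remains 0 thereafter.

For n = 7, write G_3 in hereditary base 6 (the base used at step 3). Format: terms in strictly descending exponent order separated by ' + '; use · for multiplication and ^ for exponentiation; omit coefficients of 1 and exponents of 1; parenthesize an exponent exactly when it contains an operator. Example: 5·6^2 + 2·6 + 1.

G_0 = 7. HB_3(7) = 2·3 + 1. Bump = 9. G_1 = 8.
G_1 = 8. HB_4(8) = 2·4. Bump = 10. G_2 = 9.
G_2 = 9. HB_5(9) = 5 + 4. Bump = 10. G_3 = 9.
G_3 = 9. HB_6(9) = 6 + 3. Bump = 10. G_4 = 9.

6 + 3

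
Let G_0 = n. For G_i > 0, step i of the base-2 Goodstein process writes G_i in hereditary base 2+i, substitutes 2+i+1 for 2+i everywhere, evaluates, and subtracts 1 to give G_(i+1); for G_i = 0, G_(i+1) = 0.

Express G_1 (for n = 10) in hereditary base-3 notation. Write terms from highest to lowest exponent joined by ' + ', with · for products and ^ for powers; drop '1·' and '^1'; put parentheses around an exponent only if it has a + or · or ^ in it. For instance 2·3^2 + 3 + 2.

(0) 10|_2 = 2^(2 + 1) + 2 ↦ 3^(3 + 1) + 3|_3 = 84 ⇒ 83
(1) 83|_3 = 3^(3 + 1) + 2 ↦ 4^(4 + 1) + 2|_4 = 1026 ⇒ 1025

3^(3 + 1) + 2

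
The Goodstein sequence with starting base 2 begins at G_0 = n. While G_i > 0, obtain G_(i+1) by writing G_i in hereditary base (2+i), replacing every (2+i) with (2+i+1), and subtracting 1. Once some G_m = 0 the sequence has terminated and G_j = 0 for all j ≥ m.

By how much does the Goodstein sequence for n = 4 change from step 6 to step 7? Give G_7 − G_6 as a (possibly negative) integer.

4 —HB2→ 2^2 —bump→ 3^3 = 27 —(−1)→ 26
26 —HB3→ 2·3^2 + 2·3 + 2 —bump→ 2·4^2 + 2·4 + 2 = 42 —(−1)→ 41
41 —HB4→ 2·4^2 + 2·4 + 1 —bump→ 2·5^2 + 2·5 + 1 = 61 —(−1)→ 60
60 —HB5→ 2·5^2 + 2·5 —bump→ 2·6^2 + 2·6 = 84 —(−1)→ 83
83 —HB6→ 2·6^2 + 6 + 5 —bump→ 2·7^2 + 7 + 5 = 110 —(−1)→ 109
109 —HB7→ 2·7^2 + 7 + 4 —bump→ 2·8^2 + 8 + 4 = 140 —(−1)→ 139
139 —HB8→ 2·8^2 + 8 + 3 —bump→ 2·9^2 + 9 + 3 = 174 —(−1)→ 173

34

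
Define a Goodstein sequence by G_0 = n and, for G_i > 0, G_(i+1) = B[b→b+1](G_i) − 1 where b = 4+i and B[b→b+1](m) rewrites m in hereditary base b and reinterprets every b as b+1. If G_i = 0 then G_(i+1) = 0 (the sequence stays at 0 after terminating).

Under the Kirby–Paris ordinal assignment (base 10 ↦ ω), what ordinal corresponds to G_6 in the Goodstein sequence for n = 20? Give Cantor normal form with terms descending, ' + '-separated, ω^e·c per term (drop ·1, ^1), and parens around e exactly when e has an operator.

step 0: 20 = 4^2 + 4; sub 5 for 4: 5^2 + 5; = 30; G_1 = 30−1 = 29
step 1: 29 = 5^2 + 4; sub 6 for 5: 6^2 + 4; = 40; G_2 = 40−1 = 39
step 2: 39 = 6^2 + 3; sub 7 for 6: 7^2 + 3; = 52; G_3 = 52−1 = 51
step 3: 51 = 7^2 + 2; sub 8 for 7: 8^2 + 2; = 66; G_4 = 66−1 = 65
step 4: 65 = 8^2 + 1; sub 9 for 8: 9^2 + 1; = 82; G_5 = 82−1 = 81
step 5: 81 = 9^2; sub 10 for 9: 10^2; = 100; G_6 = 100−1 = 99
step 6: 99 = 9·10 + 9; sub 11 for 10: 9·11 + 9; = 108; G_7 = 108−1 = 107

ω·9 + 9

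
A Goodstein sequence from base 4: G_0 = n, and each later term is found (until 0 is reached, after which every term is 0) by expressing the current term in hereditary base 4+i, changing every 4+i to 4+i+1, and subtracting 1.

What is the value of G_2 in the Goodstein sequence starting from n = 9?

G_0=9  [base 4] 2·4 + 1  →[4↦5]→  2·5 + 1 = 11  −1 ⇒ G_1=10
G_1=10  [base 5] 2·5  →[5↦6]→  2·6 = 12  −1 ⇒ G_2=11
G_2=11  [base 6] 6 + 5  →[6↦7]→  7 + 5 = 12  −1 ⇒ G_3=11

11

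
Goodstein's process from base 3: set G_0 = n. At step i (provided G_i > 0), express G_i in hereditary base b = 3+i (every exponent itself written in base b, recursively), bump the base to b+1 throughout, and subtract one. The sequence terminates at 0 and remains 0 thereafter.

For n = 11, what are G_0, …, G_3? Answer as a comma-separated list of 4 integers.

11 —HB3→ 3^2 + 2 —bump→ 4^2 + 2 = 18 —(−1)→ 17
17 —HB4→ 4^2 + 1 —bump→ 5^2 + 1 = 26 —(−1)→ 25
25 —HB5→ 5^2 —bump→ 6^2 = 36 —(−1)→ 35

11, 17, 25, 35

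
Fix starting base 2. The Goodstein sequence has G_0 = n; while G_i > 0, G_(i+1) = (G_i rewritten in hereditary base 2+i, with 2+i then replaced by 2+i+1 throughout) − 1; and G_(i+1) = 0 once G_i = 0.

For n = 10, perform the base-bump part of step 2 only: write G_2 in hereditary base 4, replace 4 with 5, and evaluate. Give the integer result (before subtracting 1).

(0) 10|_2 = 2^(2 + 1) + 2 ↦ 3^(3 + 1) + 3|_3 = 84 ⇒ 83
(1) 83|_3 = 3^(3 + 1) + 2 ↦ 4^(4 + 1) + 2|_4 = 1026 ⇒ 1025
(2) 1025|_4 = 4^(4 + 1) + 1 ↦ 5^(5 + 1) + 1|_5 = 15626 ⇒ 15625

15626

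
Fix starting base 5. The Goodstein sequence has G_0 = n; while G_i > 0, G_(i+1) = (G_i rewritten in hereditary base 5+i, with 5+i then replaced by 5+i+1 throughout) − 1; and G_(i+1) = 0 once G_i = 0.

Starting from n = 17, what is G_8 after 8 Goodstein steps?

G_0 = 17. HB_5(17) = 3·5 + 2. Bump = 20. G_1 = 19.
G_1 = 19. HB_6(19) = 3·6 + 1. Bump = 22. G_2 = 21.
G_2 = 21. HB_7(21) = 3·7. Bump = 24. G_3 = 23.
G_3 = 23. HB_8(23) = 2·8 + 7. Bump = 25. G_4 = 24.
G_4 = 24. HB_9(24) = 2·9 + 6. Bump = 26. G_5 = 25.
G_5 = 25. HB_10(25) = 2·10 + 5. Bump = 27. G_6 = 26.
G_6 = 26. HB_11(26) = 2·11 + 4. Bump = 28. G_7 = 27.
G_7 = 27. HB_12(27) = 2·12 + 3. Bump = 29. G_8 = 28.

28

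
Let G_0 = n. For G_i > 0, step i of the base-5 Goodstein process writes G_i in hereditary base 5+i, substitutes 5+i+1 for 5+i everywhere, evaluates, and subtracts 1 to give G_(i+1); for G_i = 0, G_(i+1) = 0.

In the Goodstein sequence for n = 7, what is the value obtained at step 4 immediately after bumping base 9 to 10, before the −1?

6

7 —HB5→ 5 + 2 —bump→ 6 + 2 = 8 —(−1)→ 7
7 —HB6→ 6 + 1 —bump→ 7 + 1 = 8 —(−1)→ 7
7 —HB7→ 7 —bump→ 8 = 8 —(−1)→ 7
7 —HB8→ 7 —bump→ 7 = 7 —(−1)→ 6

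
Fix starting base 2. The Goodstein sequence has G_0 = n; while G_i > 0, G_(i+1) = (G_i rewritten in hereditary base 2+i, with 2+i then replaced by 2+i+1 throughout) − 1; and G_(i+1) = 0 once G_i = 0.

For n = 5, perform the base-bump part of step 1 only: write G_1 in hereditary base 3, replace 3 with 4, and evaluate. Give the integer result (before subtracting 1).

256

5 —HB2→ 2^2 + 1 —bump→ 3^3 + 1 = 28 —(−1)→ 27
27 —HB3→ 3^3 —bump→ 4^4 = 256 —(−1)→ 255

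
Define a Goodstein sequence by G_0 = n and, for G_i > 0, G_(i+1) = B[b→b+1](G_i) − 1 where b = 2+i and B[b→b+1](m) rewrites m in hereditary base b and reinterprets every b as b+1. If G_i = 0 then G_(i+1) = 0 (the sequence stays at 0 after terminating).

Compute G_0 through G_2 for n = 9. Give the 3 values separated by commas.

9, 81, 1023

G_0 = 9. HB_2(9) = 2^(2 + 1) + 1. Bump = 82. G_1 = 81.
G_1 = 81. HB_3(81) = 3^(3 + 1). Bump = 1024. G_2 = 1023.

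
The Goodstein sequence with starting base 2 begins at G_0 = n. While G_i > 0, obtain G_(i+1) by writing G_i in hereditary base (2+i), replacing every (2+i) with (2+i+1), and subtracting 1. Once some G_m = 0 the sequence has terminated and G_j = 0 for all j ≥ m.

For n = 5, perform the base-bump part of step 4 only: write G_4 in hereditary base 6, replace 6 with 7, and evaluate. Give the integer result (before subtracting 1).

1198

[0] 5 ≡ 2^2 + 1 (base 2). Lift 3: 28. −1: 27.
[1] 27 ≡ 3^3 (base 3). Lift 4: 256. −1: 255.
[2] 255 ≡ 3·4^3 + 3·4^2 + 3·4 + 3 (base 4). Lift 5: 468. −1: 467.
[3] 467 ≡ 3·5^3 + 3·5^2 + 3·5 + 2 (base 5). Lift 6: 776. −1: 775.
[4] 775 ≡ 3·6^3 + 3·6^2 + 3·6 + 1 (base 6). Lift 7: 1198. −1: 1197.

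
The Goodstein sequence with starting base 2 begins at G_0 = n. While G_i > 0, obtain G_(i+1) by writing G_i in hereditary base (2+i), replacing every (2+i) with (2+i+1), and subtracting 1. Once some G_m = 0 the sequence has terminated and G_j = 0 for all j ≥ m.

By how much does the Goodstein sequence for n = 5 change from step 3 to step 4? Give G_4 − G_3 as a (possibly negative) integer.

[0] 5 ≡ 2^2 + 1 (base 2). Lift 3: 28. −1: 27.
[1] 27 ≡ 3^3 (base 3). Lift 4: 256. −1: 255.
[2] 255 ≡ 3·4^3 + 3·4^2 + 3·4 + 3 (base 4). Lift 5: 468. −1: 467.
[3] 467 ≡ 3·5^3 + 3·5^2 + 3·5 + 2 (base 5). Lift 6: 776. −1: 775.

308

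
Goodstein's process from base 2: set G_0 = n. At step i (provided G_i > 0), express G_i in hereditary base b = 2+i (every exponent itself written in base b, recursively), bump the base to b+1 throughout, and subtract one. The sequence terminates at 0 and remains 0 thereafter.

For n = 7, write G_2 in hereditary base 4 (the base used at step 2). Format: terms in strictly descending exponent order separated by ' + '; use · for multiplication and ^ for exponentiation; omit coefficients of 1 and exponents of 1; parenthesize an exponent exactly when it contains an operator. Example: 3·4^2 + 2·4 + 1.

base 2: 7 = 2^2 + 2 + 1; at 3: 3^3 + 3 + 1 = 31; next = 30
base 3: 30 = 3^3 + 3; at 4: 4^4 + 4 = 260; next = 259
base 4: 259 = 4^4 + 3; at 5: 5^5 + 3 = 3128; next = 3127

4^4 + 3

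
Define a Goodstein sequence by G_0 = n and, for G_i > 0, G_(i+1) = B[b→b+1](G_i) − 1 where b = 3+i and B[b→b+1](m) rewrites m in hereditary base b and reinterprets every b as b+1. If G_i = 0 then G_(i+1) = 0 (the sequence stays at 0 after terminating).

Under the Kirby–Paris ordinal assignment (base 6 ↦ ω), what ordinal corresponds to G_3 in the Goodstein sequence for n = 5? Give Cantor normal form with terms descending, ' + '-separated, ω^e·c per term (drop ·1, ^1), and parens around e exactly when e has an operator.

base 3: 5 = 3 + 2; at 4: 4 + 2 = 6; next = 5
base 4: 5 = 4 + 1; at 5: 5 + 1 = 6; next = 5
base 5: 5 = 5; at 6: 6 = 6; next = 5
base 6: 5 = 5; at 7: 5 = 5; next = 4

5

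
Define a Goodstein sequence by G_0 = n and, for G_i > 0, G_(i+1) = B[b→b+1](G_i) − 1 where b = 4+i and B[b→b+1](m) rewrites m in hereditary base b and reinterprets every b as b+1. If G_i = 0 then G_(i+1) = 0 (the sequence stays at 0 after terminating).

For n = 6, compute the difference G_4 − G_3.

-1

step 0: 6 = 4 + 2; sub 5 for 4: 5 + 2; = 7; G_1 = 7−1 = 6
step 1: 6 = 5 + 1; sub 6 for 5: 6 + 1; = 7; G_2 = 7−1 = 6
step 2: 6 = 6; sub 7 for 6: 7; = 7; G_3 = 7−1 = 6
step 3: 6 = 6; sub 8 for 7: 6; = 6; G_4 = 6−1 = 5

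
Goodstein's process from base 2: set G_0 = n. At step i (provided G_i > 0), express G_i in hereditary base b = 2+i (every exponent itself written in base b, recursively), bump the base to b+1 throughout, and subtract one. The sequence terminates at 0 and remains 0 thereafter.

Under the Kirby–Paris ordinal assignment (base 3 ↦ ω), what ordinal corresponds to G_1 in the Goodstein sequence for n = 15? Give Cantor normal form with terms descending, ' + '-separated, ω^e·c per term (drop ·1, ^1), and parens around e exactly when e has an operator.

ω^(ω + 1) + ω^ω + ω

G_0 = 15. HB_2(15) = 2^(2 + 1) + 2^2 + 2 + 1. Bump = 112. G_1 = 111.
G_1 = 111. HB_3(111) = 3^(3 + 1) + 3^3 + 3. Bump = 1284. G_2 = 1283.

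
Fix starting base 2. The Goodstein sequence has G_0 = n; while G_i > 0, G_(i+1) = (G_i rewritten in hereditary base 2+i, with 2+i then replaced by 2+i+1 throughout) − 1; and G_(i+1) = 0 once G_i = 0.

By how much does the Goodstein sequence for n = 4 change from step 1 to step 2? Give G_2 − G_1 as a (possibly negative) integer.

G_0 = 4. HB_2(4) = 2^2. Bump = 27. G_1 = 26.
G_1 = 26. HB_3(26) = 2·3^2 + 2·3 + 2. Bump = 42. G_2 = 41.

15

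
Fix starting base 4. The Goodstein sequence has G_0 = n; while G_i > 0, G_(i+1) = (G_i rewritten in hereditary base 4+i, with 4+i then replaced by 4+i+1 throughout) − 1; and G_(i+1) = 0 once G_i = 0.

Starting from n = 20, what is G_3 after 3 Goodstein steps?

51

[0] 20 ≡ 4^2 + 4 (base 4). Lift 5: 30. −1: 29.
[1] 29 ≡ 5^2 + 4 (base 5). Lift 6: 40. −1: 39.
[2] 39 ≡ 6^2 + 3 (base 6). Lift 7: 52. −1: 51.
[3] 51 ≡ 7^2 + 2 (base 7). Lift 8: 66. −1: 65.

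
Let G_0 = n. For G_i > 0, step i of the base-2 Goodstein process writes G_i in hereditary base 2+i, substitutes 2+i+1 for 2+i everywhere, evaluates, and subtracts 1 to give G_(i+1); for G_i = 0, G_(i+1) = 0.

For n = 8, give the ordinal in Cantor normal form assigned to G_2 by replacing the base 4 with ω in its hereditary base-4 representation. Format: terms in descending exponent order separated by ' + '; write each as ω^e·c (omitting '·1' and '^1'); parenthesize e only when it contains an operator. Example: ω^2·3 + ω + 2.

ω^ω·2 + ω^2·2 + ω·2 + 1

(0) 8|_2 = 2^(2 + 1) ↦ 3^(3 + 1)|_3 = 81 ⇒ 80
(1) 80|_3 = 2·3^3 + 2·3^2 + 2·3 + 2 ↦ 2·4^4 + 2·4^2 + 2·4 + 2|_4 = 554 ⇒ 553
(2) 553|_4 = 2·4^4 + 2·4^2 + 2·4 + 1 ↦ 2·5^5 + 2·5^2 + 2·5 + 1|_5 = 6311 ⇒ 6310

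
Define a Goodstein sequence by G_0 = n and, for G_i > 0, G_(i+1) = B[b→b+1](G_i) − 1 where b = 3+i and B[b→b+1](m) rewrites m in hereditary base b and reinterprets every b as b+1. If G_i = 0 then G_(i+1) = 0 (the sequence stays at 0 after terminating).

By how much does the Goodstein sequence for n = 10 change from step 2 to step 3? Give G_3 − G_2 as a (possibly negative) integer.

i=0: 10 = 3^2 + 1 (b=3); 3→4: 4^2 + 1 = 17; 17−1 = 16
i=1: 16 = 4^2 (b=4); 4→5: 5^2 = 25; 25−1 = 24
i=2: 24 = 4·5 + 4 (b=5); 5→6: 4·6 + 4 = 28; 28−1 = 27

3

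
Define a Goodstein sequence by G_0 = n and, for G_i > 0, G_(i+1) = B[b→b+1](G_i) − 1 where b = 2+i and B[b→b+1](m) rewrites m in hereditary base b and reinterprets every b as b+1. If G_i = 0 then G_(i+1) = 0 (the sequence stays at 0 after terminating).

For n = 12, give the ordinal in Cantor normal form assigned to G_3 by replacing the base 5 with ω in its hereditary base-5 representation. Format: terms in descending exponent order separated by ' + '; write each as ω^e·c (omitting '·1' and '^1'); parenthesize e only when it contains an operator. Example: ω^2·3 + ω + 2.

ω^(ω + 1) + ω^2·2 + ω·2

i=0: 12 = 2^(2 + 1) + 2^2 (b=2); 2→3: 3^(3 + 1) + 3^3 = 108; 108−1 = 107
i=1: 107 = 3^(3 + 1) + 2·3^2 + 2·3 + 2 (b=3); 3→4: 4^(4 + 1) + 2·4^2 + 2·4 + 2 = 1066; 1066−1 = 1065
i=2: 1065 = 4^(4 + 1) + 2·4^2 + 2·4 + 1 (b=4); 4→5: 5^(5 + 1) + 2·5^2 + 2·5 + 1 = 15686; 15686−1 = 15685
i=3: 15685 = 5^(5 + 1) + 2·5^2 + 2·5 (b=5); 5→6: 6^(6 + 1) + 2·6^2 + 2·6 = 280020; 280020−1 = 280019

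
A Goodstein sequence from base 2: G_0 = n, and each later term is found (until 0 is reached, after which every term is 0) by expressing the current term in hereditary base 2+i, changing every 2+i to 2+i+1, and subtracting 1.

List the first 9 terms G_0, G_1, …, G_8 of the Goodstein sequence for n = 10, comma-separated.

10, 83, 1025, 15625, 279935, 4215754, 84073323, 1937434592, 50000555551

G_0 = 10. HB_2(10) = 2^(2 + 1) + 2. Bump = 84. G_1 = 83.
G_1 = 83. HB_3(83) = 3^(3 + 1) + 2. Bump = 1026. G_2 = 1025.
G_2 = 1025. HB_4(1025) = 4^(4 + 1) + 1. Bump = 15626. G_3 = 15625.
G_3 = 15625. HB_5(15625) = 5^(5 + 1). Bump = 279936. G_4 = 279935.
G_4 = 279935. HB_6(279935) = 5·6^6 + 5·6^5 + 5·6^4 + 5·6^3 + 5·6^2 + 5·6 + 5. Bump = 4215755. G_5 = 4215754.
G_5 = 4215754. HB_7(4215754) = 5·7^7 + 5·7^5 + 5·7^4 + 5·7^3 + 5·7^2 + 5·7 + 4. Bump = 84073324. G_6 = 84073323.
G_6 = 84073323. HB_8(84073323) = 5·8^8 + 5·8^5 + 5·8^4 + 5·8^3 + 5·8^2 + 5·8 + 3. Bump = 1937434593. G_7 = 1937434592.
G_7 = 1937434592. HB_9(1937434592) = 5·9^9 + 5·9^5 + 5·9^4 + 5·9^3 + 5·9^2 + 5·9 + 2. Bump = 50000555552. G_8 = 50000555551.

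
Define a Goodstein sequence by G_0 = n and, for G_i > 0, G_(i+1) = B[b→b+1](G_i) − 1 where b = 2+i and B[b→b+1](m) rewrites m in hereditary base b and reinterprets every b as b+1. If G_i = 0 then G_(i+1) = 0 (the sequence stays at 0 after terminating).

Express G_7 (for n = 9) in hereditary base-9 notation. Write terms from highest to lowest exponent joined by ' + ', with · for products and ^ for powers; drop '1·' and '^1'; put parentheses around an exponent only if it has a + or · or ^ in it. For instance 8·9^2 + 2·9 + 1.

3·9^9 + 3·9^3 + 3·9^2 + 2·9 + 6

G_0=9  [base 2] 2^(2 + 1) + 1  →[2↦3]→  3^(3 + 1) + 1 = 82  −1 ⇒ G_1=81
G_1=81  [base 3] 3^(3 + 1)  →[3↦4]→  4^(4 + 1) = 1024  −1 ⇒ G_2=1023
G_2=1023  [base 4] 3·4^4 + 3·4^3 + 3·4^2 + 3·4 + 3  →[4↦5]→  3·5^5 + 3·5^3 + 3·5^2 + 3·5 + 3 = 9843  −1 ⇒ G_3=9842
G_3=9842  [base 5] 3·5^5 + 3·5^3 + 3·5^2 + 3·5 + 2  →[5↦6]→  3·6^6 + 3·6^3 + 3·6^2 + 3·6 + 2 = 140744  −1 ⇒ G_4=140743
G_4=140743  [base 6] 3·6^6 + 3·6^3 + 3·6^2 + 3·6 + 1  →[6↦7]→  3·7^7 + 3·7^3 + 3·7^2 + 3·7 + 1 = 2471827  −1 ⇒ G_5=2471826
G_5=2471826  [base 7] 3·7^7 + 3·7^3 + 3·7^2 + 3·7  →[7↦8]→  3·8^8 + 3·8^3 + 3·8^2 + 3·8 = 50333400  −1 ⇒ G_6=50333399
G_6=50333399  [base 8] 3·8^8 + 3·8^3 + 3·8^2 + 2·8 + 7  →[8↦9]→  3·9^9 + 3·9^3 + 3·9^2 + 2·9 + 7 = 1162263922  −1 ⇒ G_7=1162263921
G_7=1162263921  [base 9] 3·9^9 + 3·9^3 + 3·9^2 + 2·9 + 6  →[9↦10]→  3·10^10 + 3·10^3 + 3·10^2 + 2·10 + 6 = 30000003326  −1 ⇒ G_8=30000003325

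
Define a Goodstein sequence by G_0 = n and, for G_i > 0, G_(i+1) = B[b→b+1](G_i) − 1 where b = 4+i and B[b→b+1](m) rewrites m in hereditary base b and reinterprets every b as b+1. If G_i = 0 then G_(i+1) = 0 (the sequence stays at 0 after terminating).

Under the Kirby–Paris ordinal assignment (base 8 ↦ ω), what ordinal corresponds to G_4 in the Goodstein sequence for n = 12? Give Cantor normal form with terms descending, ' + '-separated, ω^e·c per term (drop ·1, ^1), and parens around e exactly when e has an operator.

G_0 = 12. HB_4(12) = 3·4. Bump = 15. G_1 = 14.
G_1 = 14. HB_5(14) = 2·5 + 4. Bump = 16. G_2 = 15.
G_2 = 15. HB_6(15) = 2·6 + 3. Bump = 17. G_3 = 16.
G_3 = 16. HB_7(16) = 2·7 + 2. Bump = 18. G_4 = 17.
G_4 = 17. HB_8(17) = 2·8 + 1. Bump = 19. G_5 = 18.

ω·2 + 1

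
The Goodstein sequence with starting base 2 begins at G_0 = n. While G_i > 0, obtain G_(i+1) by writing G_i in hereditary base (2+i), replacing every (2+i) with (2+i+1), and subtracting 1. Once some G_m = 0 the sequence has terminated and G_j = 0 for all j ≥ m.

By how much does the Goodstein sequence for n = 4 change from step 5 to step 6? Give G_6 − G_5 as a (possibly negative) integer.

step 0: 4 = 2^2; sub 3 for 2: 3^3; = 27; G_1 = 27−1 = 26
step 1: 26 = 2·3^2 + 2·3 + 2; sub 4 for 3: 2·4^2 + 2·4 + 2; = 42; G_2 = 42−1 = 41
step 2: 41 = 2·4^2 + 2·4 + 1; sub 5 for 4: 2·5^2 + 2·5 + 1; = 61; G_3 = 61−1 = 60
step 3: 60 = 2·5^2 + 2·5; sub 6 for 5: 2·6^2 + 2·6; = 84; G_4 = 84−1 = 83
step 4: 83 = 2·6^2 + 6 + 5; sub 7 for 6: 2·7^2 + 7 + 5; = 110; G_5 = 110−1 = 109
step 5: 109 = 2·7^2 + 7 + 4; sub 8 for 7: 2·8^2 + 8 + 4; = 140; G_6 = 140−1 = 139

30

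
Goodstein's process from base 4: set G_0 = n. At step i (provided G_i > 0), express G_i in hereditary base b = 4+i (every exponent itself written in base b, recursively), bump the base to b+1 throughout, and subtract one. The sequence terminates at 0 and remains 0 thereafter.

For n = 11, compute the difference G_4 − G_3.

1

base 4: 11 = 2·4 + 3; at 5: 2·5 + 3 = 13; next = 12
base 5: 12 = 2·5 + 2; at 6: 2·6 + 2 = 14; next = 13
base 6: 13 = 2·6 + 1; at 7: 2·7 + 1 = 15; next = 14
base 7: 14 = 2·7; at 8: 2·8 = 16; next = 15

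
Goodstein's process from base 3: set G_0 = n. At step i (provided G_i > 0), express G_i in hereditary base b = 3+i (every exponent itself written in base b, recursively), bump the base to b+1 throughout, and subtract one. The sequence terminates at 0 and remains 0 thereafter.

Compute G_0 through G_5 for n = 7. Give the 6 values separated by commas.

i=0: 7 = 2·3 + 1 (b=3); 3→4: 2·4 + 1 = 9; 9−1 = 8
i=1: 8 = 2·4 (b=4); 4→5: 2·5 = 10; 10−1 = 9
i=2: 9 = 5 + 4 (b=5); 5→6: 6 + 4 = 10; 10−1 = 9
i=3: 9 = 6 + 3 (b=6); 6→7: 7 + 3 = 10; 10−1 = 9
i=4: 9 = 7 + 2 (b=7); 7→8: 8 + 2 = 10; 10−1 = 9

7, 8, 9, 9, 9, 9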